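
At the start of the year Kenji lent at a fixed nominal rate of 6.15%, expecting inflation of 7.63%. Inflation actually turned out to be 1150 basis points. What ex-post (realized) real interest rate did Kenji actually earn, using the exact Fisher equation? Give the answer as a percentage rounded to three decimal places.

Ex-post: (1 + 0.0615)/(1 + 0.1150) − 1 = -4.7982%
So the realized real rate is -4.798%.

-4.798%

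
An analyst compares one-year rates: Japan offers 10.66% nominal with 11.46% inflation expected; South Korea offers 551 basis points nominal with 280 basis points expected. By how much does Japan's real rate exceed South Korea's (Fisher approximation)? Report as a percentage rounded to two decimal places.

Japan: 10.66% − 11.46% = -0.800%
South Korea: 5.51% − 2.8% = 2.710%
Differential = -3.510% → -3.51%.

-3.51%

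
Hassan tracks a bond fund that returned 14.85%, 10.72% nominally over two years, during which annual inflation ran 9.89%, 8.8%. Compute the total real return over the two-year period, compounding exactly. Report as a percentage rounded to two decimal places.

Nominal growth factor = 1.1485 × 1.1072 = 1.271619
Price-level growth factor = 1.0989 × 1.0880 = 1.195603
Real growth factor = 1.271619 / 1.195603 = 1.063580
Total real return = 1.063580 − 1 → 6.36%.

6.36%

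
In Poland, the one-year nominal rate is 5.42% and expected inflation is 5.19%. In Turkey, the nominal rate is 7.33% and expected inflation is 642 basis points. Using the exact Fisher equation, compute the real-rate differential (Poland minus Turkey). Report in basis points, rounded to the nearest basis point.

-64 basis points

Poland: (1 + 0.0542)/(1 + 0.0519) − 1 = 0.2187%
Turkey: (1 + 0.0733)/(1 + 0.0642) − 1 = 0.8551%
Differential = 0.2187% − 0.8551% = -0.6365% → -64 basis points.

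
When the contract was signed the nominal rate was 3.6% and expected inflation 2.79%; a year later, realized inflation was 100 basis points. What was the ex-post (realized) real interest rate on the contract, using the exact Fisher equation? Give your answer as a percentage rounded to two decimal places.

2.57%

Ex-post: (1 + 0.0360)/(1 + 0.0100) − 1 = 2.5743%
So the realized real rate is 2.57%.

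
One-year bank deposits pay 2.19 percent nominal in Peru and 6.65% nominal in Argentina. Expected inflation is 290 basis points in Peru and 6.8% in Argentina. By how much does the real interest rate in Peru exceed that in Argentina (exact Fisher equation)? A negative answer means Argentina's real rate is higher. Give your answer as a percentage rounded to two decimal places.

Peru: (1 + 0.0219)/(1 + 0.0290) − 1 = -0.6900%
Argentina: (1 + 0.0665)/(1 + 0.0680) − 1 = -0.1404%
Differential = -0.6900% − (-0.1404%) = -0.5495% → -0.55%.

-0.55%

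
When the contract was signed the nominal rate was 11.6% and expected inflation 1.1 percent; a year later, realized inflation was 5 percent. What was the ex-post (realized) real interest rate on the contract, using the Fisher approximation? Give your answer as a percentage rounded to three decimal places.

Ex-post: 11.6% − 5% = 6.600%
So the realized real rate is 6.600%.

6.600%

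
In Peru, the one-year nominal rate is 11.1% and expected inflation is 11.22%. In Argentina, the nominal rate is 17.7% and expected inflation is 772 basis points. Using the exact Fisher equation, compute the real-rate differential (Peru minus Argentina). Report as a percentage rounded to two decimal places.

Peru: (1 + 0.1110)/(1 + 0.1122) − 1 = -0.1079%
Argentina: (1 + 0.1770)/(1 + 0.0772) − 1 = 9.2648%
Differential = -0.1079% − 9.2648% = -9.3727% → -9.37%.

-9.37%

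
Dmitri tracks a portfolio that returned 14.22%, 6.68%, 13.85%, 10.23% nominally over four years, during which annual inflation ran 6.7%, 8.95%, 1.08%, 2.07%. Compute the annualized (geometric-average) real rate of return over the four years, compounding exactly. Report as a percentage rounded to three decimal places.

6.261%

Compound the nominal returns: 1.1422 × 1.0668 × 1.1385 × 1.1023 = 1.529177873.
Compound inflation: 1.0670 × 1.0895 × 1.0108 × 1.0207 = 1.199375027.
Deflate: 1.529177873 / 1.199375027 = 1.274978917.
Annualized real rate = 1.274978917^(1/4) − 1 = 6.26145% → 6.261%.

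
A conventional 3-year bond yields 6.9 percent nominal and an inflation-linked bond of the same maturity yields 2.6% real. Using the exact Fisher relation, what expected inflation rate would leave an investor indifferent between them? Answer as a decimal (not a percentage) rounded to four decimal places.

(1 + π) = (1 + i)/(1 + r) = 1.06900 / 1.02600 = 1.041910
Break-even inflation = 1.041910 − 1 → 0.0419.

0.0419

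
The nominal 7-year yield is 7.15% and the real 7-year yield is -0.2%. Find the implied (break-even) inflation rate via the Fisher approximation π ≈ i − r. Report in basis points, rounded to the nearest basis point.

735 basis points

π ≈ i − r = 7.15% − (-0.2%) → 735 basis points.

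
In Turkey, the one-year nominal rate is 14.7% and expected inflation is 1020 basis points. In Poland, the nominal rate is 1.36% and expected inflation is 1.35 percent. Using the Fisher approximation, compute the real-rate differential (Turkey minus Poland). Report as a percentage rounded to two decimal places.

Turkey: 14.7% − 10.2% = 4.500%
Poland: 1.36% − 1.35% = 0.010%
Differential = 4.490% → 4.49%.

4.49%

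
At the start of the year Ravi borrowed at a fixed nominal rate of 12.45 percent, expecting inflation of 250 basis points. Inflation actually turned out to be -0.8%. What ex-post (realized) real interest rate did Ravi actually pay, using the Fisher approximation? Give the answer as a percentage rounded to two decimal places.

Ex-post: 12.45% − (-0.8%) = 13.250%
So the realized real rate is 13.25%.

13.25%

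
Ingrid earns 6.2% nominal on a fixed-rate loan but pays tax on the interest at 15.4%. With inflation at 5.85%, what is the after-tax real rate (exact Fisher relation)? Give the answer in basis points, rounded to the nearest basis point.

After-tax nominal return = 6.2% × (1 − 0.154) = 5.2452%.
1 + r = 1.052452 / 1.05850 = 0.994286
After-tax real rate = 0.994286 − 1 → -57 basis points.

-57 basis points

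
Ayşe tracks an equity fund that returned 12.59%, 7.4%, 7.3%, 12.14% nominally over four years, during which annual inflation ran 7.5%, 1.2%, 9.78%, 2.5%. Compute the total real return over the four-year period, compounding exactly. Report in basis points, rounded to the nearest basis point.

1886 basis points

Compound the nominal returns: 1.1259 × 1.0740 × 1.0730 × 1.1214 = 1.455005.
Compound inflation: 1.0750 × 1.0120 × 1.0978 × 1.0250 = 1.224154.
Deflate: 1.455005 / 1.224154 = 1.188580.
Total real return = 1.188580 − 1 → 1886 basis points.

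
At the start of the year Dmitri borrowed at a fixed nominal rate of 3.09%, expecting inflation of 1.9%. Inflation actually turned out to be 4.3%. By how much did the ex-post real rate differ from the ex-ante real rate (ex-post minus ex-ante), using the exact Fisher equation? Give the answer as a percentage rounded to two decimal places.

Ex-ante: (1 + 0.0309)/(1 + 0.0190) − 1 = 1.1678%
Ex-post: (1 + 0.0309)/(1 + 0.0430) − 1 = -1.1601%
Difference (ex-post − ex-ante) = -2.3279% → -2.33%.

-2.33%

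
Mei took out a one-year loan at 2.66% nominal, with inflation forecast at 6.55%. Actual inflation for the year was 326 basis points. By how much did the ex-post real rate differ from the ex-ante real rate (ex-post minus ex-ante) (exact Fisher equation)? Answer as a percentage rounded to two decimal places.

3.07%

Ex-ante: (1 + 0.0266)/(1 + 0.0655) − 1 = -3.6509%
Ex-post: (1 + 0.0266)/(1 + 0.0326) − 1 = -0.5811%
Difference (ex-post − ex-ante) = 3.0698% → 3.07%.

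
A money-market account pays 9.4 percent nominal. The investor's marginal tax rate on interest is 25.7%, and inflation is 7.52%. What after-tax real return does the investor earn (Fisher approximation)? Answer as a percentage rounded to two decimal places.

After-tax nominal return = 9.4% × (1 − 0.257) = 6.9842%.
r ≈ 6.9842% − 7.52% → -0.54%.

-0.54%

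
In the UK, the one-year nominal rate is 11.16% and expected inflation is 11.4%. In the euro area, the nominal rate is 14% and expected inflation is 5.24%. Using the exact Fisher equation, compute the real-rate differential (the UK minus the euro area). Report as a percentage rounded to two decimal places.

The UK: (1 + 0.1116)/(1 + 0.1140) − 1 = -0.2154%
The euro area: (1 + 0.1400)/(1 + 0.0524) − 1 = 8.3238%
Differential = -0.2154% − 8.3238% = -8.5393% → -8.54%.

-8.54%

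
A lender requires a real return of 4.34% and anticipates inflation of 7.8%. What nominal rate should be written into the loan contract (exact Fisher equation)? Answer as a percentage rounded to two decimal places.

12.48%

(1 + i) = (1 + r)(1 + π) = 1.04340 × 1.07800 = 1.1247852
i = 1.1247852 − 1, so the required nominal rate is 12.48%.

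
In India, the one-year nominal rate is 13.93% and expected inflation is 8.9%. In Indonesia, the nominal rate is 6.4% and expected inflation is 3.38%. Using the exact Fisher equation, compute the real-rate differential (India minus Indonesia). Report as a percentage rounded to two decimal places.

India: (1 + 0.1393)/(1 + 0.0890) − 1 = 4.6189%
Indonesia: (1 + 0.0640)/(1 + 0.0338) − 1 = 2.9213%
Differential = 4.6189% − 2.9213% = 1.6977% → 1.70%.

1.70%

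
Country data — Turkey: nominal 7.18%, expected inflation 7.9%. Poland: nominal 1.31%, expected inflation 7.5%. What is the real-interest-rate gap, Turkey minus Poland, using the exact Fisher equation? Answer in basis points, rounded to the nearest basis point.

509 basis points

Turkey: (1 + 0.0718)/(1 + 0.0790) − 1 = -0.6673%
Poland: (1 + 0.0131)/(1 + 0.0750) − 1 = -5.7581%
Differential = -0.6673% − (-5.7581%) = 5.0909% → 509 basis points.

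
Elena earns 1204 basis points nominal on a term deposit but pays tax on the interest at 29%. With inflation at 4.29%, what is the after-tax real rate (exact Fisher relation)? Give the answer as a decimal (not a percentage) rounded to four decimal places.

After-tax nominal return = 12.04% × (1 − 0.29) = 8.5484%.
1 + r = 1.085484 / 1.04290 = 1.040832
After-tax real rate = 1.040832 − 1 → 0.0408.

0.0408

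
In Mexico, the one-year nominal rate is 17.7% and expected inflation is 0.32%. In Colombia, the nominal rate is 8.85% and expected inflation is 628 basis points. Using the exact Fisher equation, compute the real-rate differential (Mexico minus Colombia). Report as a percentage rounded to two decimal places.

14.91%

Mexico: (1 + 0.1770)/(1 + 0.0032) − 1 = 17.3246%
Colombia: (1 + 0.0885)/(1 + 0.0628) − 1 = 2.4181%
Differential = 17.3246% − 2.4181% = 14.9064% → 14.91%.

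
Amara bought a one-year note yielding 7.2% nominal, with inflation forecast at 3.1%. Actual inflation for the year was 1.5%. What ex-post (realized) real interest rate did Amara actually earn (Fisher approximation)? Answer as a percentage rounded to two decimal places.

Ex-post: 7.2% − 1.5% = 5.700%
So the realized real rate is 5.70%.

5.70%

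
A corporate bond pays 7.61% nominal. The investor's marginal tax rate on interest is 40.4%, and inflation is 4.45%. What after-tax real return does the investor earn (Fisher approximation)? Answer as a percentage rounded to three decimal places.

After-tax nominal return = 7.61% × (1 − 0.404) = 4.53556%.
r ≈ 4.53556% − 4.45% → 0.086%.

0.086%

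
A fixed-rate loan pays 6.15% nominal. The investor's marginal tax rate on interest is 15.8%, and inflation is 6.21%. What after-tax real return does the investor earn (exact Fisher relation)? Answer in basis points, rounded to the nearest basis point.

-97 basis points

After-tax nominal return = 6.15% × (1 − 0.158) = 5.1783%.
1 + r = 1.051783 / 1.06210 = 0.990286
After-tax real rate = 0.990286 − 1 → -97 basis points.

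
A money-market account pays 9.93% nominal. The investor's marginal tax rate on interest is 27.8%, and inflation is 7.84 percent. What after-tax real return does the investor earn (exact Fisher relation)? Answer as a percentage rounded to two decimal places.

After-tax nominal return = 9.93% × (1 − 0.278) = 7.16946%.
1 + r = 1.0716946 / 1.07840 = 0.993782
After-tax real rate = 0.993782 − 1 → -0.62%.

-0.62%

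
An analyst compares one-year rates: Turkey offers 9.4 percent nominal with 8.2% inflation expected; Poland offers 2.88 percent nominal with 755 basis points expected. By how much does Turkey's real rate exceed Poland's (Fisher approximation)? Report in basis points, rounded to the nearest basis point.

Turkey: 9.4% − 8.2% = 1.200%
Poland: 2.88% − 7.55% = -4.670%
Differential = 5.870% → 587 basis points.

587 basis points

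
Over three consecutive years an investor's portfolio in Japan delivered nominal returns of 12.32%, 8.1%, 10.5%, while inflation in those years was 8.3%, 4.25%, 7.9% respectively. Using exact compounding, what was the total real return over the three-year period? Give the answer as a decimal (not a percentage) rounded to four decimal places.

Compound the nominal returns: 1.1232 × 1.0810 × 1.1050 = 1.341668.
Compound inflation: 1.0830 × 1.0425 × 1.0790 = 1.218221.
Deflate: 1.341668 / 1.218221 = 1.101334.
Total real return = 1.101334 − 1 → 0.1013.

0.1013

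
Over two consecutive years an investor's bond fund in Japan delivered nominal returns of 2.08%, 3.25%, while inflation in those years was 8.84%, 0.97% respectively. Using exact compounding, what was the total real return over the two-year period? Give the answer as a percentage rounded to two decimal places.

Compound the nominal returns: 1.0208 × 1.0325 = 1.053976.
Compound inflation: 1.0884 × 1.0097 = 1.098957.
Deflate: 1.053976 / 1.098957 = 0.959069.
Total real return = 0.959069 − 1 → -4.09%.

-4.09%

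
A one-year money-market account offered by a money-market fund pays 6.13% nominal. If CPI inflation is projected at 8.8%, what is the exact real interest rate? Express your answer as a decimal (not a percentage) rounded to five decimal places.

-0.02454

1 + r = 1.06130 / 1.08800 = 0.975460
r = 0.975460 − 1 = -2.4540%, i.e. -0.02454.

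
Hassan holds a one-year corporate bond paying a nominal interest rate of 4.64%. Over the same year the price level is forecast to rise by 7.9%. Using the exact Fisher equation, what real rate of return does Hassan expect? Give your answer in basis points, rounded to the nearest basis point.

-302 basis points

By the Fisher equation, 1 + r = (1 + i)/(1 + π).
1 + r = 1.04640 / 1.07900 = 0.969787
r = 0.969787 − 1 = -3.0213%, i.e. -302 basis points.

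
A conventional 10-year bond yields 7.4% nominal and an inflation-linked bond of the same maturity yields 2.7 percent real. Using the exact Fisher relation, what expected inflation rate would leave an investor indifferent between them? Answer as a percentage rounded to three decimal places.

4.576%

(1 + π) = (1 + i)/(1 + r) = 1.07400 / 1.02700 = 1.045764
Break-even inflation = 1.045764 − 1 → 4.576%.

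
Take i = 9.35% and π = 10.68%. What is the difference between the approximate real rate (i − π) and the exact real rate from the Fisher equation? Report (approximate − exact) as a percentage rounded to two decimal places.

-0.13%

Approximate: r ≈ 9.350% − 10.680% = -1.3300%
Exact: (1 + 0.0935)/(1 + 0.1068) − 1 = -1.2017%
Error = -1.3300% − (-1.2017%) = -0.1283% → -0.13%.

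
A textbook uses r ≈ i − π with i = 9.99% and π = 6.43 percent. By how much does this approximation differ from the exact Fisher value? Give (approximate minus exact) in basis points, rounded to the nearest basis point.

Approximate: r ≈ 9.990% − 6.430% = 3.5600%
Exact: (1 + 0.0999)/(1 + 0.0643) − 1 = 3.3449%
Error = 3.5600% − 3.3449% = 0.2151% → 22 basis points.

22 basis points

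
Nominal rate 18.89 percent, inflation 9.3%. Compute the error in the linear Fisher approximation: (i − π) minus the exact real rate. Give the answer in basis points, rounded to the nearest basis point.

82 basis points

Approximate: r ≈ 18.890% − 9.300% = 9.5900%
Exact: (1 + 0.1889)/(1 + 0.0930) − 1 = 8.7740%
Error = 9.5900% − 8.7740% = 0.8160% → 82 basis points.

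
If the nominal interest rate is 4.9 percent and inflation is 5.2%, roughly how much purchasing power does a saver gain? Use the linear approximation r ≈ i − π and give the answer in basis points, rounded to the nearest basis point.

-30 basis points

r ≈ i − π = 4.9% − 5.2% = -30 basis points.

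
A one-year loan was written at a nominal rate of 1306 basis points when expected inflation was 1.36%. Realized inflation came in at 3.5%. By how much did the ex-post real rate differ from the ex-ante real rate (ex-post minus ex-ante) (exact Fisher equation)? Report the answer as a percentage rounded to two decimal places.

-2.31%

Ex-ante: (1 + 0.1306)/(1 + 0.0136) − 1 = 11.5430%
Ex-post: (1 + 0.1306)/(1 + 0.0350) − 1 = 9.2367%
Difference (ex-post − ex-ante) = -2.3063% → -2.31%.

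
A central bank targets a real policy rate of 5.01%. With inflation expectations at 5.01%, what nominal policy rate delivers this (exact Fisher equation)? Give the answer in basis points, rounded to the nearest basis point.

1027 basis points

(1 + i) = (1 + r)(1 + π) = 1.05010 × 1.05010 = 1.10271001
i = 1.10271001 − 1, so the required nominal rate is 1027 basis points.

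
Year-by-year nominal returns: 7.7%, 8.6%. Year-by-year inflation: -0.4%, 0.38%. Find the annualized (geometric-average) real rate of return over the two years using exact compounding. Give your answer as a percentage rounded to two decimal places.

Nominal growth factor = 1.0770 × 1.0860 = 1.16962200
Price-level growth factor = 0.9960 × 1.0038 = 0.99978480
Real growth factor = 1.16962200 / 0.99978480 = 1.16987376
Annualized real rate = 1.16987376^(1/2) − 1 = 8.1607% → 8.16%.

8.16%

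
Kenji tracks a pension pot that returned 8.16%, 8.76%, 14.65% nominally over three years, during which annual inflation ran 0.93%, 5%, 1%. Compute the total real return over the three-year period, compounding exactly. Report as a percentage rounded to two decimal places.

26.00%

Compound the nominal returns: 1.0816 × 1.0876 × 1.1465 = 1.348683.
Compound inflation: 1.0093 × 1.0500 × 1.0100 = 1.070363.
Deflate: 1.348683 / 1.070363 = 1.260025.
Total real return = 1.260025 − 1 → 26.00%.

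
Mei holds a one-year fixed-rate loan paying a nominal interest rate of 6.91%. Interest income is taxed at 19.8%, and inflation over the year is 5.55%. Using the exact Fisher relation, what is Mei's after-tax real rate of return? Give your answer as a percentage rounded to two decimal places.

After-tax nominal return = 6.91% × (1 − 0.198) = 5.54182%.
1 + r = 1.0554182 / 1.05550 = 0.999923
After-tax real rate = 0.999923 − 1 → -0.01%.

-0.01%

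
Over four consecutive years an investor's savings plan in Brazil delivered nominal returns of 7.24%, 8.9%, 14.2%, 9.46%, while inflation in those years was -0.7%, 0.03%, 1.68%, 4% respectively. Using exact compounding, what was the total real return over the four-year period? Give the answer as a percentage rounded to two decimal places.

Compound the nominal returns: 1.0724 × 1.0890 × 1.1420 × 1.0946 = 1.459843.
Compound inflation: 0.9930 × 1.0003 × 1.0168 × 1.0400 = 1.050385.
Deflate: 1.459843 / 1.050385 = 1.389818.
Total real return = 1.389818 − 1 → 38.98%.

38.98%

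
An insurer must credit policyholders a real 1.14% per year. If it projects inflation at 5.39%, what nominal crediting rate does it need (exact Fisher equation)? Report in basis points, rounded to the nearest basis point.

(1 + i) = (1 + r)(1 + π) = 1.01140 × 1.05390 = 1.06591446
i = 1.06591446 − 1, so the required nominal rate is 659 basis points.

659 basis points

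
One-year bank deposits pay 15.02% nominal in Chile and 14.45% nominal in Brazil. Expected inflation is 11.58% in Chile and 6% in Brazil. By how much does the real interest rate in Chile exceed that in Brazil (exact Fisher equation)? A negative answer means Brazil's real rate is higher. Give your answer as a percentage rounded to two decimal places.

Chile: (1 + 0.1502)/(1 + 0.1158) − 1 = 3.0830%
Brazil: (1 + 0.1445)/(1 + 0.0600) − 1 = 7.9717%
Differential = 3.0830% − 7.9717% = -4.8887% → -4.89%.

-4.89%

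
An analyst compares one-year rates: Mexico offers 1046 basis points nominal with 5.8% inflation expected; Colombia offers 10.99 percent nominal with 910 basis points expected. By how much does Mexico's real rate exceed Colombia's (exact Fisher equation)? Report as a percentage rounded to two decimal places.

2.67%

Mexico: (1 + 0.1046)/(1 + 0.0580) − 1 = 4.4045%
Colombia: (1 + 0.1099)/(1 + 0.0910) − 1 = 1.7324%
Differential = 4.4045% − 1.7324% = 2.6722% → 2.67%.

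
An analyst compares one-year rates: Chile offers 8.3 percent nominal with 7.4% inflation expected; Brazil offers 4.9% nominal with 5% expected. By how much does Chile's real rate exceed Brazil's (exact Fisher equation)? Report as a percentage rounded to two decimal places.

0.93%

Chile: (1 + 0.0830)/(1 + 0.0740) − 1 = 0.8380%
Brazil: (1 + 0.0490)/(1 + 0.0500) − 1 = -0.0952%
Differential = 0.8380% − (-0.0952%) = 0.9332% → 0.93%.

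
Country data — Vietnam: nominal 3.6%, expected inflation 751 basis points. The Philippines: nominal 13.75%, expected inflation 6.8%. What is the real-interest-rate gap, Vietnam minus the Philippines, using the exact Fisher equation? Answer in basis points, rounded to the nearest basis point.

Vietnam: (1 + 0.0360)/(1 + 0.0751) − 1 = -3.6369%
The Philippines: (1 + 0.1375)/(1 + 0.0680) − 1 = 6.5075%
Differential = -3.6369% − 6.5075% = -10.1444% → -1014 basis points.

-1014 basis points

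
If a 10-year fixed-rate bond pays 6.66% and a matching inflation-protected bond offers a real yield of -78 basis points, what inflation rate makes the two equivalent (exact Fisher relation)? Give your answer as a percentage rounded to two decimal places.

(1 + π) = (1 + i)/(1 + r) = 1.06660 / 0.99220 = 1.074985
Break-even inflation = 1.074985 − 1 → 7.50%.

7.50%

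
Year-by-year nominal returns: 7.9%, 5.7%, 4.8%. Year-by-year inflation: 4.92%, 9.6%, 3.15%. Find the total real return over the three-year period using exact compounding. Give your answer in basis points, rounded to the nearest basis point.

77 basis points

Compound the nominal returns: 1.0790 × 1.0570 × 1.0480 = 1.195247.
Compound inflation: 1.0492 × 1.0960 × 1.0315 = 1.186146.
Deflate: 1.195247 / 1.186146 = 1.007673.
Total real return = 1.007673 − 1 → 77 basis points.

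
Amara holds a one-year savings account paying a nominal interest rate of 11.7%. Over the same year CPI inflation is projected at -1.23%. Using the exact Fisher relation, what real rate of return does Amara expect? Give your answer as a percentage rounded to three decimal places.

By the Fisher relation, 1 + r = (1 + i)/(1 + π).
1 + r = 1.11700 / 0.98770 = 1.130910
r = 1.130910 − 1 = 13.0910%, i.e. 13.091%.

13.091%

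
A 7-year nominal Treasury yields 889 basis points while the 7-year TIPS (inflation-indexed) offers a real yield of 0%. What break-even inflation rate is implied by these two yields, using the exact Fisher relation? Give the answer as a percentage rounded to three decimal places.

8.890%

(1 + π) = (1 + i)/(1 + r) = 1.08890 / 1.00000 = 1.088900
Break-even inflation = 1.088900 − 1 → 8.890%.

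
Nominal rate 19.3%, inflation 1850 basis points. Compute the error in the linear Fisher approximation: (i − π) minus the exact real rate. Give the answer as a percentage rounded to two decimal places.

0.12%

Approximate: r ≈ 19.300% − 18.500% = 0.8000%
Exact: (1 + 0.1930)/(1 + 0.1850) − 1 = 0.6751%
Error = 0.8000% − 0.6751% = 0.1249% → 0.12%.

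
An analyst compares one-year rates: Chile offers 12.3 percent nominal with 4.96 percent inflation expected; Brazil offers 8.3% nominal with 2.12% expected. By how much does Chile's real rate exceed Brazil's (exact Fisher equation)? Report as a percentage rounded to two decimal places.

Chile: (1 + 0.1230)/(1 + 0.0496) − 1 = 6.9931%
Brazil: (1 + 0.0830)/(1 + 0.0212) − 1 = 6.0517%
Differential = 6.9931% − 6.0517% = 0.9414% → 0.94%.

0.94%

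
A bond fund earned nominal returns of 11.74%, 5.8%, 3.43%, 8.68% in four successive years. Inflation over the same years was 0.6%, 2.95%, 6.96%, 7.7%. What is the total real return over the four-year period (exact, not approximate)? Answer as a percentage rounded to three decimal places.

11.386%

Nominal growth factor = 1.1174 × 1.0580 × 1.0343 × 1.0868 = 1.328894
Price-level growth factor = 1.0060 × 1.0295 × 1.0696 × 1.0770 = 1.193058
Real growth factor = 1.328894 / 1.193058 = 1.113856
Total real return = 1.113856 − 1 → 11.386%.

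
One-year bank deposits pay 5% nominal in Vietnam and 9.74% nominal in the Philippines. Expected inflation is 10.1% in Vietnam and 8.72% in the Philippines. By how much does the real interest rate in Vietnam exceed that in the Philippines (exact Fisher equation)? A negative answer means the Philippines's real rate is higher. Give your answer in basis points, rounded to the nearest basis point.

-557 basis points

Vietnam: (1 + 0.0500)/(1 + 0.1010) − 1 = -4.6322%
The Philippines: (1 + 0.0974)/(1 + 0.0872) − 1 = 0.9382%
Differential = -4.6322% − 0.9382% = -5.5703% → -557 basis points.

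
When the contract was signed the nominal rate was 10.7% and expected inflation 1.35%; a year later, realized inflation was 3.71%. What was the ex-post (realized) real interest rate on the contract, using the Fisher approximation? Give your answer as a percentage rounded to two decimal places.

Ex-post: 10.7% − 3.71% = 6.990%
So the realized real rate is 6.99%.

6.99%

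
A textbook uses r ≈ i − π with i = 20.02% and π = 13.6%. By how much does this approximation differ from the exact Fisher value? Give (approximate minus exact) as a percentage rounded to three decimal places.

Approximate: r ≈ 20.020% − 13.600% = 6.4200%
Exact: (1 + 0.2002)/(1 + 0.1360) − 1 = 5.6514%
Error = 6.4200% − 5.6514% = 0.7686% → 0.769%.

0.769%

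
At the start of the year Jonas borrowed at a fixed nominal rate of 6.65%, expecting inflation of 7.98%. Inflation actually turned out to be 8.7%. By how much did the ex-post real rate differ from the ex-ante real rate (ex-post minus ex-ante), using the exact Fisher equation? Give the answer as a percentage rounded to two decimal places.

-0.65%

Ex-ante: (1 + 0.0665)/(1 + 0.0798) − 1 = -1.2317%
Ex-post: (1 + 0.0665)/(1 + 0.0870) − 1 = -1.8859%
Difference (ex-post − ex-ante) = -0.6542% → -0.65%.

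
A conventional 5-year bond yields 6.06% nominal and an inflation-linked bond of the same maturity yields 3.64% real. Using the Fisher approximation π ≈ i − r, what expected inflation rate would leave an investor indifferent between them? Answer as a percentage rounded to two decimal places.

2.42%

π ≈ i − r = 6.06% − 3.64% → 2.42%.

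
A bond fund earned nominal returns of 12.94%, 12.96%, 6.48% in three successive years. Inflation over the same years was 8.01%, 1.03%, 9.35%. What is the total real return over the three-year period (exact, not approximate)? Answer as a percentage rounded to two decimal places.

13.84%

Nominal growth factor = 1.1294 × 1.1296 × 1.0648 = 1.358440
Price-level growth factor = 1.0801 × 1.0103 × 1.0935 = 1.193255
Real growth factor = 1.358440 / 1.193255 = 1.138433
Total real return = 1.138433 − 1 → 13.84%.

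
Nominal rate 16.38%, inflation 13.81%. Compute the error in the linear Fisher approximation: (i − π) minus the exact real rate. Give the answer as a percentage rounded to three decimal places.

Approximate: r ≈ 16.380% − 13.810% = 2.5700%
Exact: (1 + 0.1638)/(1 + 0.1381) − 1 = 2.2581%
Error = 2.5700% − 2.2581% = 0.3119% → 0.312%.

0.312%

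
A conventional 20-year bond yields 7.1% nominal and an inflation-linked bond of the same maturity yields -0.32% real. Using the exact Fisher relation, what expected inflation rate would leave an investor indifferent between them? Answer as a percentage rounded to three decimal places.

7.444%

(1 + π) = (1 + i)/(1 + r) = 1.07100 / 0.99680 = 1.074438
Break-even inflation = 1.074438 − 1 → 7.444%.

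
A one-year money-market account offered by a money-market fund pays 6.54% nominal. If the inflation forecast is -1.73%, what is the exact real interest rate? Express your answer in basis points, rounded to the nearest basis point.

842 basis points

1 + r = 1.06540 / 0.98270 = 1.084156
r = 1.084156 − 1 = 8.4156%, i.e. 842 basis points.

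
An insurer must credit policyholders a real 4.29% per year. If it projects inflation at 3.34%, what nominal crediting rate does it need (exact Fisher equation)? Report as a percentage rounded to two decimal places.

7.77%

(1 + i) = (1 + r)(1 + π) = 1.04290 × 1.03340 = 1.07773286
i = 1.07773286 − 1, so the required nominal rate is 7.77%.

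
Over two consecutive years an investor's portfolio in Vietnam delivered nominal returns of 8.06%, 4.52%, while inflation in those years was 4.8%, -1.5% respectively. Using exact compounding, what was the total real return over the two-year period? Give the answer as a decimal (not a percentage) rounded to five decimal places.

Compound the nominal returns: 1.0806 × 1.0452 = 1.1294431.
Compound inflation: 1.0480 × 0.9850 = 1.0322800.
Deflate: 1.1294431 / 1.0322800 = 1.0941248.
Total real return = 1.0941248 − 1 → 0.09412.

0.09412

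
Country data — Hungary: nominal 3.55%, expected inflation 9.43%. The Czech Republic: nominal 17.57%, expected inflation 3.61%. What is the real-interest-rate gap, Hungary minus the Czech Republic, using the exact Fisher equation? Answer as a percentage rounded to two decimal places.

-18.85%

Hungary: (1 + 0.0355)/(1 + 0.0943) − 1 = -5.3733%
The Czech Republic: (1 + 0.1757)/(1 + 0.0361) − 1 = 13.4736%
Differential = -5.3733% − 13.4736% = -18.8469% → -18.85%.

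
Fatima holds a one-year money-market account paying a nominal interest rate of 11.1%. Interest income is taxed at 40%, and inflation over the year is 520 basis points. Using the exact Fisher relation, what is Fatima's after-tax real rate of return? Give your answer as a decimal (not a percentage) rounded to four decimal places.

0.0139

After-tax nominal return = 11.1% × (1 − 0.4) = 6.6600%.
1 + r = 1.06660 / 1.05200 = 1.013878
After-tax real rate = 1.013878 − 1 → 0.0139.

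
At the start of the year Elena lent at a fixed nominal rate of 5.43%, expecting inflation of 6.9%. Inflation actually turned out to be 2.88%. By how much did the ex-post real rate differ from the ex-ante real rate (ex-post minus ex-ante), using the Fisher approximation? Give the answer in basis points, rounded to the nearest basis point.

Ex-ante: 5.43% − 6.9% = -1.470%
Ex-post: 5.43% − 2.88% = 2.550%
Difference (ex-post − ex-ante) = 4.0200% → 402 basis points.

402 basis points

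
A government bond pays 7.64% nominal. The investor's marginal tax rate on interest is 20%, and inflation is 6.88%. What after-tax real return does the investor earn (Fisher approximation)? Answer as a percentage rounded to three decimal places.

-0.768%

After-tax nominal return = 7.64% × (1 − 0.2) = 6.1120%.
r ≈ 6.1120% − 6.88% → -0.768%.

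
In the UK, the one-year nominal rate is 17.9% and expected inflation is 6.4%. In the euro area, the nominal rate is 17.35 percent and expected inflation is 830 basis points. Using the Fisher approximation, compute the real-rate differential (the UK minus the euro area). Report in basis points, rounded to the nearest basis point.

The UK: 17.9% − 6.4% = 11.500%
The euro area: 17.35% − 8.3% = 9.050%
Differential = 2.450% → 245 basis points.

245 basis points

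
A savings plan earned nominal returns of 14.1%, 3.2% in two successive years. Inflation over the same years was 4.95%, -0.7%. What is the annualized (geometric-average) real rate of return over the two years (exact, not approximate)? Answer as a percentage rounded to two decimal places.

Compound the nominal returns: 1.1410 × 1.0320 = 1.17751200.
Compound inflation: 1.0495 × 0.9930 = 1.04215350.
Deflate: 1.17751200 / 1.04215350 = 1.12988346.
Annualized real rate = 1.12988346^(1/2) − 1 = 6.2960% → 6.30%.

6.30%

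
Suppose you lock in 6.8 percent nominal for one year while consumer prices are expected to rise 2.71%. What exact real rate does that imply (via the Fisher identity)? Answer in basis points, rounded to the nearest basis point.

1 + r = 1.06800 / 1.02710 = 1.039821
r = 1.039821 − 1 = 3.9821%, i.e. 398 basis points.

398 basis points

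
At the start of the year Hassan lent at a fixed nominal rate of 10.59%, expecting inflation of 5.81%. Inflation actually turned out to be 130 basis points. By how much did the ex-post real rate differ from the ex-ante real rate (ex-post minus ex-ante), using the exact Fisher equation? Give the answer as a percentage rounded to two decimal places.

Ex-ante: (1 + 0.1059)/(1 + 0.0581) − 1 = 4.5175%
Ex-post: (1 + 0.1059)/(1 + 0.0130) − 1 = 9.1708%
Difference (ex-post − ex-ante) = 4.6532% → 4.65%.

4.65%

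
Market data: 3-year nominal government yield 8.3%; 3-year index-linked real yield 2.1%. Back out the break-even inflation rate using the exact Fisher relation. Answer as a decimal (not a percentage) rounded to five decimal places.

0.06072

(1 + π) = (1 + i)/(1 + r) = 1.08300 / 1.02100 = 1.0607248
Break-even inflation = 1.0607248 − 1 → 0.06072.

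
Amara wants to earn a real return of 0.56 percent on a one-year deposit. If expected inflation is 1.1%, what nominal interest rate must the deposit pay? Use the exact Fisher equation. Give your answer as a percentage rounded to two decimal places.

(1 + i) = (1 + r)(1 + π) = 1.00560 × 1.01100 = 1.0166616
i = 1.0166616 − 1, so the required nominal rate is 1.67%.

1.67%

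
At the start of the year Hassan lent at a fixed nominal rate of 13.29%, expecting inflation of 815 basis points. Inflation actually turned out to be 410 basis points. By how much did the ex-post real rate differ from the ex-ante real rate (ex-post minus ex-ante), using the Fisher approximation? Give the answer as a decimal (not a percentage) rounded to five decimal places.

Ex-ante: 13.29% − 8.15% = 5.140%
Ex-post: 13.29% − 4.1% = 9.190%
Difference (ex-post − ex-ante) = 4.0500% → 0.04050.

0.04050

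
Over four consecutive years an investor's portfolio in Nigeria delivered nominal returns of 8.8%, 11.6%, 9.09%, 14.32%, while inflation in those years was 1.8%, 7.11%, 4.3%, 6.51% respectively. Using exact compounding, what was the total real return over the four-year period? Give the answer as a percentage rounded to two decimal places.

25.01%

Compound the nominal returns: 1.0880 × 1.1160 × 1.0909 × 1.1432 = 1.514259.
Compound inflation: 1.0180 × 1.0711 × 1.0430 × 1.0651 = 1.211302.
Deflate: 1.514259 / 1.211302 = 1.250109.
Total real return = 1.250109 − 1 → 25.01%.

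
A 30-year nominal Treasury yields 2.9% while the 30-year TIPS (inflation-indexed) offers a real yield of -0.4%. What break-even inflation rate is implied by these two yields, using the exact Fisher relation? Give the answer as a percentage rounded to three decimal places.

3.313%

(1 + π) = (1 + i)/(1 + r) = 1.02900 / 0.99600 = 1.033133
Break-even inflation = 1.033133 − 1 → 3.313%.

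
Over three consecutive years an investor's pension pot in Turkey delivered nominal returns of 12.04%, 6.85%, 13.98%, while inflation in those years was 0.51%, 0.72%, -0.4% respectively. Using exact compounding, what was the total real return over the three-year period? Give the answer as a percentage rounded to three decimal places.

35.329%

Nominal growth factor = 1.1204 × 1.0685 × 1.1398 = 1.364509
Price-level growth factor = 1.0051 × 1.0072 × 0.9960 = 1.008287
Real growth factor = 1.364509 / 1.008287 = 1.353293
Total real return = 1.353293 − 1 → 35.329%.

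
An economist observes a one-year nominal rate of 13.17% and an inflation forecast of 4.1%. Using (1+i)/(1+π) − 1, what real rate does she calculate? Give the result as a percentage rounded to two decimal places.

1 + r = 1.13170 / 1.04100 = 1.087128
r = 1.087128 − 1 = 8.7128%, i.e. 8.71%.

8.71%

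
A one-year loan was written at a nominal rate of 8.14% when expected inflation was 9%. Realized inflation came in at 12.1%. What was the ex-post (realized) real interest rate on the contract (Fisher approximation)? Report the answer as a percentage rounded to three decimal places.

Ex-post: 8.14% − 12.1% = -3.960%
So the realized real rate is -3.960%.

-3.960%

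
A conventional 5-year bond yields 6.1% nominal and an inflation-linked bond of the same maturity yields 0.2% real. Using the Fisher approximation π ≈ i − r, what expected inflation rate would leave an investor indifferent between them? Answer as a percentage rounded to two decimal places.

5.90%

π ≈ i − r = 6.1% − 0.2% → 5.90%.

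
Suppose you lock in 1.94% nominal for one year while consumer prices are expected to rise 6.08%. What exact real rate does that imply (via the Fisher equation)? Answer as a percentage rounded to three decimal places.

By the Fisher equation, 1 + r = (1 + i)/(1 + π).
1 + r = 1.01940 / 1.06080 = 0.960973
r = 0.960973 − 1 = -3.9027%, i.e. -3.903%.

-3.903%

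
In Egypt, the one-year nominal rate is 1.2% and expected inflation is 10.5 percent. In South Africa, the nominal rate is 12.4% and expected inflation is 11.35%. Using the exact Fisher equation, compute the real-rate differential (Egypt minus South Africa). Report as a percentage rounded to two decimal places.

-9.36%

Egypt: (1 + 0.0120)/(1 + 0.1050) − 1 = -8.4163%
South Africa: (1 + 0.1240)/(1 + 0.1135) − 1 = 0.9430%
Differential = -8.4163% − 0.9430% = -9.3593% → -9.36%.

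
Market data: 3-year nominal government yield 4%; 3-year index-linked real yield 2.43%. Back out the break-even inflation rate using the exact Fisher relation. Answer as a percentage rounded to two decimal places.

1.53%

(1 + π) = (1 + i)/(1 + r) = 1.04000 / 1.02430 = 1.015328
Break-even inflation = 1.015328 − 1 → 1.53%.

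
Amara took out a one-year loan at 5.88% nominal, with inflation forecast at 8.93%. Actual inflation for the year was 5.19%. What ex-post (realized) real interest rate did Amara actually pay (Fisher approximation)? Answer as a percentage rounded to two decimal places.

Ex-post: 5.88% − 5.19% = 0.690%
So the realized real rate is 0.69%.

0.69%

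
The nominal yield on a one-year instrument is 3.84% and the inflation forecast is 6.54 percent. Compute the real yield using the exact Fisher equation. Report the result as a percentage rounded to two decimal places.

-2.53%

1 + r = 1.03840 / 1.06540 = 0.974657
r = 0.974657 − 1 = -2.5343%, i.e. -2.53%.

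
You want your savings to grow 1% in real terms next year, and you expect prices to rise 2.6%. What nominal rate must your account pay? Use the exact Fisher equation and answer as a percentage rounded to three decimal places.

(1 + i) = (1 + r)(1 + π) = 1.01000 × 1.02600 = 1.03626
i = 1.03626 − 1, so the required nominal rate is 3.626%.

3.626%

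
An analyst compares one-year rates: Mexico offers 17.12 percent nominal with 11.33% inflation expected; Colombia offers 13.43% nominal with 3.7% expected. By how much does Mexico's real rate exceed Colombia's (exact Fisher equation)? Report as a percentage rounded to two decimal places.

-4.18%

Mexico: (1 + 0.1712)/(1 + 0.1133) − 1 = 5.2008%
Colombia: (1 + 0.1343)/(1 + 0.0370) − 1 = 9.3828%
Differential = 5.2008% − 9.3828% = -4.1821% → -4.18%.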